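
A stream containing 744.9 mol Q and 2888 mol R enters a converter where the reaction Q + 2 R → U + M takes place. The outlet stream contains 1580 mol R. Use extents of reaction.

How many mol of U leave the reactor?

For R: n = n₀ − 2ξ → 1580 = 2888 − 2ξ, giving ξ = 654 mol.
Outlet amounts (n = n₀ + ν ξ):
  Q: 744.9 − 1(654) = 90.9
  R: 2888 − 2(654) = 1580
  U: 0 + 1(654) = 654
  M: 0 + 1(654) = 654

654 mol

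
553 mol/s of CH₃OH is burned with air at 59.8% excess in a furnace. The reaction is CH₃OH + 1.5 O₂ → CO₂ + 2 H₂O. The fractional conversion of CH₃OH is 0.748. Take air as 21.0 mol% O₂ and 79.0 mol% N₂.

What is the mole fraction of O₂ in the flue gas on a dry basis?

0.113

Stoichiometric O₂ = 1.5 × 553 = 829.5 mol/s; O₂ fed = 829.5 × 1.598 = 1326 mol/s.
N₂ fed = 1326 × 79/21 = 4987 mol/s.
Fuel reacted = 0.748 × 553 → ξ = 413.6 mol/s.
Outlet (n = n₀ + ν ξ):
  CH₃OH: 553 − 1(413.6) = 139.4
  O₂: 1326 − 1.5(413.6) = 705.1
  N₂: 4987 (inert)
  CO₂: 0 + 1(413.6) = 413.6
  H₂O: 0 + 2(413.6) = 827.3
Dry total = 6245 mol/s; y_O₂ (dry) = 705.1 / 6245 = 0.1129.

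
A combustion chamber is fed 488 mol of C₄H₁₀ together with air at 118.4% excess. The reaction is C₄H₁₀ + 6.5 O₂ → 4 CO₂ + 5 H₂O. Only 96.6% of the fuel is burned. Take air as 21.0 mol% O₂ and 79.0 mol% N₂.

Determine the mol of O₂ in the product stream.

Stoichiometric O₂ = 6.5 × 488 = 3172 mol; O₂ fed = 3172 × 2.184 = 6928 mol.
N₂ fed = 6928 × 79/21 = 26060 mol.
Fuel reacted = 0.966 × 488 → ξ = 471.4 mol.
Outlet (n = n₀ + ν ξ):
  C₄H₁₀: 488 − 1(471.4) = 16.59
  O₂: 6928 − 6.5(471.4) = 3863
  N₂: 26060 (inert)
  CO₂: 0 + 4(471.4) = 1886
  H₂O: 0 + 5(471.4) = 2357

3860 mol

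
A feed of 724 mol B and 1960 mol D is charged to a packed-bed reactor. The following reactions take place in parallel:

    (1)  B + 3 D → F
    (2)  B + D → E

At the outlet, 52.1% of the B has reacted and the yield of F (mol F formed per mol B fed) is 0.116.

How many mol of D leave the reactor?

Yield of F: 1ξ₁ / 724 = 0.116 → ξ₁ = 83.98 mol.
Conversion of B: 1ξ₁ + 1ξ₂ = 0.521 × 724 = 377.2 → ξ₂ = 293.2 mol.
Outlet amounts (n = n₀ + Σ ν·ξ):
  B: 724 − 1(83.98) − 1(293.2) = 346.8
  D: 1960 − 3(83.98) − 1(293.2) = 1415
  F: 0 + 1(83.98) = 83.98
  E: 0 + 1(293.2) = 293.2

1410 mol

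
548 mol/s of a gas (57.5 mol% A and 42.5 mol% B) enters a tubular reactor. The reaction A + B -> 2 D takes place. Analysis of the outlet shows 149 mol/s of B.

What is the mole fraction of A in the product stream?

For B: n = n₀ − 1ξ → 149 = 232.9 − 1ξ, giving ξ = 83.9 mol/s.
Outlet amounts (n = n₀ + ν ξ):
  A: 315.1 − 1(83.9) = 231.2
  B: 232.9 − 1(83.9) = 149
  D: 0 + 2(83.9) = 167.8
Total out = 548 mol/s; y_A = 231.2 / 548 = 0.4219.

0.422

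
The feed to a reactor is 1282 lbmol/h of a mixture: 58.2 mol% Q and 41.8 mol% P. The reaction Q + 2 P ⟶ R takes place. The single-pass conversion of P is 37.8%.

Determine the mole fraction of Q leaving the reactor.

P reacted = 0.378 × 535.9 = 202.6 lbmol/h; ν_P = −2, so ξ = 202.6/2 = 101.3 lbmol/h.
Outlet amounts (n = n₀ + ν ξ):
  Q: 746.1 − 1(101.3) = 644.8
  P: 535.9 − 2(101.3) = 333.3
  R: 0 + 1(101.3) = 101.3
Total out = 1079 lbmol/h; y_Q = 644.8 / 1079 = 0.5974.

0.597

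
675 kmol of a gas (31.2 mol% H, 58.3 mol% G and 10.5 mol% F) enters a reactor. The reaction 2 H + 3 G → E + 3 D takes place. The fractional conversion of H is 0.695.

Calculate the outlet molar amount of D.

H reacted = 0.695 × 210.6 = 146.4 kmol; ν_H = −2, so ξ = 146.4/2 = 73.18 kmol.
Outlet amounts (n = n₀ + ν ξ):
  H: 210.6 − 2(73.18) = 64.23
  G: 393.5 − 3(73.18) = 174
  E: 0 + 1(73.18) = 73.18
  D: 0 + 3(73.18) = 219.6
  F: 70.88 (inert)

220 kmol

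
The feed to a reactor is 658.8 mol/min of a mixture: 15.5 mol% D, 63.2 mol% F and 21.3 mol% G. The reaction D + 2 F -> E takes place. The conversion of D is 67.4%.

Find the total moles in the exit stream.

521 mol/min

D reacted = 0.674 × 102.1 = 68.82 mol/min; ν_D = −1, so ξ = 68.82/1 = 68.82 mol/min.
Outlet amounts (n = n₀ + ν ξ):
  D: 102.1 − 1(68.82) = 33.29
  F: 416.4 − 2(68.82) = 278.7
  E: 0 + 1(68.82) = 68.82
  G: 140.3 (inert)
Total out = 33.29 + 278.7 + 68.82 + 140.3 = 521.2 mol/min.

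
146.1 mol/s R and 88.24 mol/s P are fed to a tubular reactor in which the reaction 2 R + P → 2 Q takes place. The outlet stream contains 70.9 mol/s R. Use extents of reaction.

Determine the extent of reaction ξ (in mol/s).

For R: n = n₀ − 2ξ → 70.9 = 146.1 − 2ξ, giving ξ = 37.6 mol/s.
Outlet amounts (n = n₀ + ν ξ):
  R: 146.1 − 2(37.6) = 70.9
  P: 88.24 − 1(37.6) = 50.64
  Q: 0 + 2(37.6) = 75.2

ξ = 37.6 mol/s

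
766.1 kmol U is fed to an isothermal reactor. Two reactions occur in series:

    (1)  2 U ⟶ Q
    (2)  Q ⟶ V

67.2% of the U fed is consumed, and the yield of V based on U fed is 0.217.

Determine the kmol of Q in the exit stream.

91.2 kmol

Conversion of U: U consumed = 2ξ₁ = 0.672 × 766.1 → ξ₁ = 257.4 kmol.
Yield of V: 1ξ₂ / 766.1 = 0.217 → ξ₂ = 166.2 kmol.
Outlet amounts (n = n₀ + Σ ν·ξ):
  U: 766.1 − 2(257.4) = 251.3
  Q: 0 + 1(257.4) − 1(166.2) = 91.17
  V: 0 + 1(166.2) = 166.2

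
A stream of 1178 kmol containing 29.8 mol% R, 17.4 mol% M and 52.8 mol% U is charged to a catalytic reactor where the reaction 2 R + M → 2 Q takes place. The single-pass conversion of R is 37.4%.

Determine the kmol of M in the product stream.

R reacted = 0.374 × 351 = 131.3 kmol; ν_R = −2, so ξ = 131.3/2 = 65.65 kmol.
Outlet amounts (n = n₀ + ν ξ):
  R: 351 − 2(65.65) = 219.8
  M: 205 − 1(65.65) = 139.3
  Q: 0 + 2(65.65) = 131.3
  U: 622 (inert)

139 kmol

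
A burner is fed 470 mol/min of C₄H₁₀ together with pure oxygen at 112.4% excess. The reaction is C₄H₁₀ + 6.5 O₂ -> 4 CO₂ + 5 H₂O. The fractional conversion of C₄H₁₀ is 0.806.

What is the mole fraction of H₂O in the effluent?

0.252

Stoichiometric O₂ = 6.5 × 470 = 3055 mol/min; O₂ fed = 3055 × 2.124 = 6489 mol/min.
Fuel reacted = 0.806 × 470 → ξ = 378.8 mol/min.
Outlet (n = n₀ + ν ξ):
  C₄H₁₀: 470 − 1(378.8) = 91.18
  O₂: 6489 − 6.5(378.8) = 4026
  CO₂: 0 + 4(378.8) = 1515
  H₂O: 0 + 5(378.8) = 1894
Total out = 7527 mol/min; y_H₂O = 1894 / 7527 = 0.2516.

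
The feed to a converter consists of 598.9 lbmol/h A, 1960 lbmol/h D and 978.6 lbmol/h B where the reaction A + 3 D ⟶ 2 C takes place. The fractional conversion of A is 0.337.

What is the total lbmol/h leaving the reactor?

3130 lbmol/h

A reacted = 0.337 × 598.9 = 201.8 lbmol/h; ν_A = −1, so ξ = 201.8/1 = 201.8 lbmol/h.
Outlet amounts (n = n₀ + ν ξ):
  A: 598.9 − 1(201.8) = 397.1
  D: 1960 − 3(201.8) = 1355
  C: 0 + 2(201.8) = 403.7
  B: 978.6 (inert)
Total out = 397.1 + 1355 + 403.7 + 978.6 = 3134 lbmol/h.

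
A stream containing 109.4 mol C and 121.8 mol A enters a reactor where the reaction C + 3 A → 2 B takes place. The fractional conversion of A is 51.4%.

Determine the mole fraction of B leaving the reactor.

0.22

A reacted = 0.514 × 121.8 = 62.61 mol; ν_A = −3, so ξ = 62.61/3 = 20.87 mol.
Outlet amounts (n = n₀ + ν ξ):
  C: 109.4 − 1(20.87) = 88.53
  A: 121.8 − 3(20.87) = 59.19
  B: 0 + 2(20.87) = 41.74
Total out = 189.5 mol; y_B = 41.74 / 189.5 = 0.2203.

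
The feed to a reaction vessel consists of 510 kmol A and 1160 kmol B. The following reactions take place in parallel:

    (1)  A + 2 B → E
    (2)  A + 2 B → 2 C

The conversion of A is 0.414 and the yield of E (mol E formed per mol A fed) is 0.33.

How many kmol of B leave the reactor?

738 kmol

Yield of E: 1ξ₁ / 510 = 0.33 → ξ₁ = 168.3 kmol.
Conversion of A: 1ξ₁ + 1ξ₂ = 0.414 × 510 = 211.1 → ξ₂ = 42.84 kmol.
Outlet amounts (n = n₀ + Σ ν·ξ):
  A: 510 − 1(168.3) − 1(42.84) = 298.9
  B: 1160 − 2(168.3) − 2(42.84) = 737.7
  E: 0 + 1(168.3) = 168.3
  C: 0 + 2(42.84) = 85.68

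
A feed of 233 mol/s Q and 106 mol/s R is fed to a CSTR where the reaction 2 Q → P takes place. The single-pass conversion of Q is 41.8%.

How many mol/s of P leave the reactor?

Q reacted = 0.418 × 233 = 97.39 mol/s; ν_Q = −2, so ξ = 97.39/2 = 48.7 mol/s.
Outlet amounts (n = n₀ + ν ξ):
  Q: 233 − 2(48.7) = 135.6
  P: 0 + 1(48.7) = 48.7
  R: 106 (inert)

48.7 mol/s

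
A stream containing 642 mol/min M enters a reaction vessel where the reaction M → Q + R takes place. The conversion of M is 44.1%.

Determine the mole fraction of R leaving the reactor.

0.306

M reacted = 0.441 × 642 = 283.1 mol/min; ν_M = −1, so ξ = 283.1/1 = 283.1 mol/min.
Outlet amounts (n = n₀ + ν ξ):
  M: 642 − 1(283.1) = 358.9
  Q: 0 + 1(283.1) = 283.1
  R: 0 + 1(283.1) = 283.1
Total out = 925.1 mol/min; y_R = 283.1 / 925.1 = 0.306.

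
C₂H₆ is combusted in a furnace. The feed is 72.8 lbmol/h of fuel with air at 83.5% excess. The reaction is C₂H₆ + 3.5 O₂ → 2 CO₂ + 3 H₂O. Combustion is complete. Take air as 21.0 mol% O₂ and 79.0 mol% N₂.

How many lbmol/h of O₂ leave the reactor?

Stoichiometric O₂ = 3.5 × 72.8 = 254.8 lbmol/h; O₂ fed = 254.8 × 1.835 = 467.6 lbmol/h.
N₂ fed = 467.6 × 79/21 = 1759 lbmol/h.
Fuel reacted = 1 × 72.8 → ξ = 72.8 lbmol/h.
Outlet (n = n₀ + ν ξ):
  C₂H₆: 72.8 − 1(72.8) = 0
  O₂: 467.6 − 3.5(72.8) = 212.8
  N₂: 1759 (inert)
  CO₂: 0 + 2(72.8) = 145.6
  H₂O: 0 + 3(72.8) = 218.4

213 lbmol/h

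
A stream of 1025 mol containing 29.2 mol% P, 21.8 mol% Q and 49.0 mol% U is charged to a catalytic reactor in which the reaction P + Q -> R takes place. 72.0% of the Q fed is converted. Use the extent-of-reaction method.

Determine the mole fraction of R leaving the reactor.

Q reacted = 0.72 × 223.4 = 160.9 mol; ν_Q = −1, so ξ = 160.9/1 = 160.9 mol.
Outlet amounts (n = n₀ + ν ξ):
  P: 299.3 − 1(160.9) = 138.4
  Q: 223.4 − 1(160.9) = 62.57
  R: 0 + 1(160.9) = 160.9
  U: 502.2 (inert)
Total out = 864.1 mol; y_R = 160.9 / 864.1 = 0.1862.

0.186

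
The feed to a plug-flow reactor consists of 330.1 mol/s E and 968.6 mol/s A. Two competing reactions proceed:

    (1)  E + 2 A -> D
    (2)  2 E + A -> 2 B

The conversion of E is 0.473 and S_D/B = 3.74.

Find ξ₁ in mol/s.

Conversion of E: E consumed = 0.473 × 330.1 = 156.1 mol/s = 1ξ₁ + 2ξ₂.
Selectivity: 1ξ₁ / (2ξ₂) = 3.74 → ξ₁ = 7.48 ξ₂.
Substitute: (1·7.48 + 2) ξ₂ = 156.1 → ξ₂ = 16.47 mol/s, ξ₁ = 123.2 mol/s.
Outlet amounts (n = n₀ + Σ ν·ξ):
  E: 330.1 − 1(123.2) − 2(16.47) = 174
  A: 968.6 − 2(123.2) − 1(16.47) = 705.7
  D: 0 + 1(123.2) = 123.2
  B: 0 + 2(16.47) = 32.94

ξ₁ = 123 mol/s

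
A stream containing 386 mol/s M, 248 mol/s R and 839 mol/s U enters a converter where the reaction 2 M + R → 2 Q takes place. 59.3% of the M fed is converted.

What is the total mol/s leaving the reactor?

M reacted = 0.593 × 386 = 228.9 mol/s; ν_M = −2, so ξ = 228.9/2 = 114.4 mol/s.
Outlet amounts (n = n₀ + ν ξ):
  M: 386 − 2(114.4) = 157.1
  R: 248 − 1(114.4) = 133.6
  Q: 0 + 2(114.4) = 228.9
  U: 839 (inert)
Total out = 157.1 + 133.6 + 228.9 + 839 = 1359 mol/s.

1360 mol/s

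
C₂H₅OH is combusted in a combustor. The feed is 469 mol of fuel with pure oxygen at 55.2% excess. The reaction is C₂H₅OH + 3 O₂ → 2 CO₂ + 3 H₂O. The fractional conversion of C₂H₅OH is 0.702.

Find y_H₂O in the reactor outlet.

Stoichiometric O₂ = 3 × 469 = 1407 mol; O₂ fed = 1407 × 1.552 = 2184 mol.
Fuel reacted = 0.702 × 469 → ξ = 329.2 mol.
Outlet (n = n₀ + ν ξ):
  C₂H₅OH: 469 − 1(329.2) = 139.8
  O₂: 2184 − 3(329.2) = 1196
  CO₂: 0 + 2(329.2) = 658.5
  H₂O: 0 + 3(329.2) = 987.7
Total out = 2982 mol; y_H₂O = 987.7 / 2982 = 0.3312.

0.331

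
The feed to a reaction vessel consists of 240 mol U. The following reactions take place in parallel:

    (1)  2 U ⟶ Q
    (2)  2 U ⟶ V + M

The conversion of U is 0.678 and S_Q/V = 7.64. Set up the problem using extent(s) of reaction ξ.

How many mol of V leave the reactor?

Conversion of U: U consumed = 0.678 × 240 = 162.7 mol = 2ξ₁ + 2ξ₂.
Selectivity: 1ξ₁ / (1ξ₂) = 7.64 → ξ₁ = 7.64 ξ₂.
Substitute: (2·7.64 + 2) ξ₂ = 162.7 → ξ₂ = 9.417 mol, ξ₁ = 71.94 mol.
Outlet amounts (n = n₀ + Σ ν·ξ):
  U: 240 − 2(71.94) − 2(9.417) = 77.28
  Q: 0 + 1(71.94) = 71.94
  V: 0 + 1(9.417) = 9.417
  M: 0 + 1(9.417) = 9.417

9.42 mol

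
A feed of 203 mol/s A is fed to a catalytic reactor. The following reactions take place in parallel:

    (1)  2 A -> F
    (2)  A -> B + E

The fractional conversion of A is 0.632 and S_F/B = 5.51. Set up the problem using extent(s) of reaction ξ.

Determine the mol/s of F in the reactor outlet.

Conversion of A: A consumed = 0.632 × 203 = 128.3 mol/s = 2ξ₁ + 1ξ₂.
Selectivity: 1ξ₁ / (1ξ₂) = 5.51 → ξ₁ = 5.51 ξ₂.
Substitute: (2·5.51 + 1) ξ₂ = 128.3 → ξ₂ = 10.67 mol/s, ξ₁ = 58.81 mol/s.
Outlet amounts (n = n₀ + Σ ν·ξ):
  A: 203 − 2(58.81) − 1(10.67) = 74.7
  F: 0 + 1(58.81) = 58.81
  B: 0 + 1(10.67) = 10.67
  E: 0 + 1(10.67) = 10.67

58.8 mol/s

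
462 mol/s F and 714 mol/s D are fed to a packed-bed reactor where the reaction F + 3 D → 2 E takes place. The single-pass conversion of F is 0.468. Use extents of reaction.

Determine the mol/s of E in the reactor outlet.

F reacted = 0.468 × 462 = 216.2 mol/s; ν_F = −1, so ξ = 216.2/1 = 216.2 mol/s.
Outlet amounts (n = n₀ + ν ξ):
  F: 462 − 1(216.2) = 245.8
  D: 714 − 3(216.2) = 65.35
  E: 0 + 2(216.2) = 432.4

432 mol/s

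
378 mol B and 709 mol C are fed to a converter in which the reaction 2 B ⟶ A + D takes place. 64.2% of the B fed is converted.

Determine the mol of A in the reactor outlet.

B reacted = 0.642 × 378 = 242.7 mol; ν_B = −2, so ξ = 242.7/2 = 121.3 mol.
Outlet amounts (n = n₀ + ν ξ):
  B: 378 − 2(121.3) = 135.3
  A: 0 + 1(121.3) = 121.3
  D: 0 + 1(121.3) = 121.3
  C: 709 (inert)

121 mol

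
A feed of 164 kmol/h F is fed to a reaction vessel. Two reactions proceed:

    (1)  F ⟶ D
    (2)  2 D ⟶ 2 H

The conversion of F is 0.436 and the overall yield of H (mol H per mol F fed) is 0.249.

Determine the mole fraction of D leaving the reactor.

Conversion of F: F consumed = 1ξ₁ = 0.436 × 164 → ξ₁ = 71.5 kmol/h.
Yield of H: 2ξ₂ / 164 = 0.249 → ξ₂ = 20.42 kmol/h.
Outlet amounts (n = n₀ + Σ ν·ξ):
  F: 164 − 1(71.5) = 92.5
  D: 0 + 1(71.5) − 2(20.42) = 30.67
  H: 0 + 2(20.42) = 40.84
Total out = 164 kmol/h; y_D = 30.67 / 164 = 0.187.

0.187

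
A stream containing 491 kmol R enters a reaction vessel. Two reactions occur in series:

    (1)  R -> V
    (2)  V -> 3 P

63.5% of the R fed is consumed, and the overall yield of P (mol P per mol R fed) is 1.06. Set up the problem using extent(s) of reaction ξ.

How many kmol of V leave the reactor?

Conversion of R: R consumed = 1ξ₁ = 0.635 × 491 → ξ₁ = 311.8 kmol.
Yield of P: 3ξ₂ / 491 = 1.06 → ξ₂ = 173.5 kmol.
Outlet amounts (n = n₀ + Σ ν·ξ):
  R: 491 − 1(311.8) = 179.2
  V: 0 + 1(311.8) − 1(173.5) = 138.3
  P: 0 + 3(173.5) = 520.5

138 kmol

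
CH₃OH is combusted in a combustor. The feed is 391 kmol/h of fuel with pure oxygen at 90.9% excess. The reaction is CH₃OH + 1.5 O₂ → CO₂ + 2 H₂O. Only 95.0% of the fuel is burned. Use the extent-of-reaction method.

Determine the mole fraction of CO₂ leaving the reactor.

Stoichiometric O₂ = 1.5 × 391 = 586.5 kmol/h; O₂ fed = 586.5 × 1.909 = 1120 kmol/h.
Fuel reacted = 0.95 × 391 → ξ = 371.4 kmol/h.
Outlet (n = n₀ + ν ξ):
  CH₃OH: 391 − 1(371.4) = 19.55
  O₂: 1120 − 1.5(371.4) = 562.5
  CO₂: 0 + 1(371.4) = 371.4
  H₂O: 0 + 2(371.4) = 742.9
Total out = 1696 kmol/h; y_CO₂ = 371.4 / 1696 = 0.219.

0.219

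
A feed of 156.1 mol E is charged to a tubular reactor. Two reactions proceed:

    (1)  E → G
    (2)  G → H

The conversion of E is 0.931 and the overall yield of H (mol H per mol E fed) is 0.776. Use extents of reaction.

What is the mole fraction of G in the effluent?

Conversion of E: E consumed = 1ξ₁ = 0.931 × 156.1 → ξ₁ = 145.3 mol.
Yield of H: 1ξ₂ / 156.1 = 0.776 → ξ₂ = 121.1 mol.
Outlet amounts (n = n₀ + Σ ν·ξ):
  E: 156.1 − 1(145.3) = 10.77
  G: 0 + 1(145.3) − 1(121.1) = 24.2
  H: 0 + 1(121.1) = 121.1
Total out = 156.1 mol; y_G = 24.2 / 156.1 = 0.155.

0.155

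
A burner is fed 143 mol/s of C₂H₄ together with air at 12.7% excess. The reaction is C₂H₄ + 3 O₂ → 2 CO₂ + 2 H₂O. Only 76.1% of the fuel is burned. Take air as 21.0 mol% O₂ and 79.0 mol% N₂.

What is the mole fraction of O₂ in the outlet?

Stoichiometric O₂ = 3 × 143 = 429 mol/s; O₂ fed = 429 × 1.127 = 483.5 mol/s.
N₂ fed = 483.5 × 79/21 = 1819 mol/s.
Fuel reacted = 0.761 × 143 → ξ = 108.8 mol/s.
Outlet (n = n₀ + ν ξ):
  C₂H₄: 143 − 1(108.8) = 34.18
  O₂: 483.5 − 3(108.8) = 157
  N₂: 1819 (inert)
  CO₂: 0 + 2(108.8) = 217.6
  H₂O: 0 + 2(108.8) = 217.6
Total out = 2445 mol/s; y_O₂ = 157 / 2445 = 0.06421.

0.0642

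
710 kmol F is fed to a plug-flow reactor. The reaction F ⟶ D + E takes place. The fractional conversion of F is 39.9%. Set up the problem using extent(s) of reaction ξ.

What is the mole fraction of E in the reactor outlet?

0.285

F reacted = 0.399 × 710 = 283.3 kmol; ν_F = −1, so ξ = 283.3/1 = 283.3 kmol.
Outlet amounts (n = n₀ + ν ξ):
  F: 710 − 1(283.3) = 426.7
  D: 0 + 1(283.3) = 283.3
  E: 0 + 1(283.3) = 283.3
Total out = 993.3 kmol; y_E = 283.3 / 993.3 = 0.2852.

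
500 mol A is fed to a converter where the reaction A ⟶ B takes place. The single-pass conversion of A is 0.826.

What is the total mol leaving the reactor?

A reacted = 0.826 × 500 = 413 mol; ν_A = −1, so ξ = 413/1 = 413 mol.
Outlet amounts (n = n₀ + ν ξ):
  A: 500 − 1(413) = 87
  B: 0 + 1(413) = 413
Total out = 87 + 413 = 500 mol.

500 mol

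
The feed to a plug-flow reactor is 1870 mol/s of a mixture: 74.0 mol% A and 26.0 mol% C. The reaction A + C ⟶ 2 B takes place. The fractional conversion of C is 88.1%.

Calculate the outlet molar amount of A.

C reacted = 0.881 × 486.2 = 428.3 mol/s; ν_C = −1, so ξ = 428.3/1 = 428.3 mol/s.
Outlet amounts (n = n₀ + ν ξ):
  A: 1384 − 1(428.3) = 955.5
  C: 486.2 − 1(428.3) = 57.86
  B: 0 + 2(428.3) = 856.7

955 mol/s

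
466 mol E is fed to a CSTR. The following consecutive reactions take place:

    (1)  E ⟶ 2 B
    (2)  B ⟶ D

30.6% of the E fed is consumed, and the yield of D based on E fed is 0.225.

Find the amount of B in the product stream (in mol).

180 mol

Conversion of E: E consumed = 1ξ₁ = 0.306 × 466 → ξ₁ = 142.6 mol.
Yield of D: 1ξ₂ / 466 = 0.225 → ξ₂ = 104.9 mol.
Outlet amounts (n = n₀ + Σ ν·ξ):
  E: 466 − 1(142.6) = 323.4
  B: 0 + 2(142.6) − 1(104.9) = 180.3
  D: 0 + 1(104.9) = 104.9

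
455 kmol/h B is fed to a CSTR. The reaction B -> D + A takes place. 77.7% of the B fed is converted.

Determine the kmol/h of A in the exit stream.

354 kmol/h

B reacted = 0.777 × 455 = 353.5 kmol/h; ν_B = −1, so ξ = 353.5/1 = 353.5 kmol/h.
Outlet amounts (n = n₀ + ν ξ):
  B: 455 − 1(353.5) = 101.5
  D: 0 + 1(353.5) = 353.5
  A: 0 + 1(353.5) = 353.5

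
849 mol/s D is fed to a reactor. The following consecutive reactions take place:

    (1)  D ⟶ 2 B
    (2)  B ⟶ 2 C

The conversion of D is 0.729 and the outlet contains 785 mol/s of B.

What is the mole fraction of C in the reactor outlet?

0.472

Conversion of D: D consumed = 1ξ₁ = 0.729 × 849 → ξ₁ = 618.9 mol/s.
B balance: n_B = 0 + 2ξ₁ − 1ξ₂ = 785 → ξ₂ = (2·618.9 − 785)/1 = 452.8 mol/s.
Outlet amounts (n = n₀ + Σ ν·ξ):
  D: 849 − 1(618.9) = 230.1
  B: 0 + 2(618.9) − 1(452.8) = 785
  C: 0 + 2(452.8) = 905.7
Total out = 1921 mol/s; y_C = 905.7 / 1921 = 0.4715.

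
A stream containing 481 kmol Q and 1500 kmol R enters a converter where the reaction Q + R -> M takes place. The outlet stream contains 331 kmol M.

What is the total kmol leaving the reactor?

1650 kmol

For M: n = n₀ + 1ξ → 331 = 0 + 1ξ, giving ξ = 331 kmol.
Outlet amounts (n = n₀ + ν ξ):
  Q: 481 − 1(331) = 150
  R: 1500 − 1(331) = 1169
  M: 0 + 1(331) = 331
Total out = 150 + 1169 + 331 = 1650 kmol.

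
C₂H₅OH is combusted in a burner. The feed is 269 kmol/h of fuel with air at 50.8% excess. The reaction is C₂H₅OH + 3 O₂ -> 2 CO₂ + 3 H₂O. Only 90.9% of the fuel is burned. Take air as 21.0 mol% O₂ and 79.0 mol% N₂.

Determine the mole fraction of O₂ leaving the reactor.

Stoichiometric O₂ = 3 × 269 = 807 kmol/h; O₂ fed = 807 × 1.508 = 1217 kmol/h.
N₂ fed = 1217 × 79/21 = 4578 kmol/h.
Fuel reacted = 0.909 × 269 → ξ = 244.5 kmol/h.
Outlet (n = n₀ + ν ξ):
  C₂H₅OH: 269 − 1(244.5) = 24.48
  O₂: 1217 − 3(244.5) = 483.4
  N₂: 4578 (inert)
  CO₂: 0 + 2(244.5) = 489
  H₂O: 0 + 3(244.5) = 733.6
Total out = 6309 kmol/h; y_O₂ = 483.4 / 6309 = 0.07663.

0.0766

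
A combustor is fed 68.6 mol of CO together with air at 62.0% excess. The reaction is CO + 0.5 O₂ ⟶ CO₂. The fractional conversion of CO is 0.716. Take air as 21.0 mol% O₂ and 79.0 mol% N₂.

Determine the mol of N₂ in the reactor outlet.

209 mol

Stoichiometric O₂ = 0.5 × 68.6 = 34.3 mol; O₂ fed = 34.3 × 1.620 = 55.57 mol.
N₂ fed = 55.57 × 79/21 = 209 mol.
Fuel reacted = 0.716 × 68.6 → ξ = 49.12 mol.
Outlet (n = n₀ + ν ξ):
  CO: 68.6 − 1(49.12) = 19.48
  O₂: 55.57 − 0.5(49.12) = 31.01
  N₂: 209 (inert)
  CO₂: 0 + 1(49.12) = 49.12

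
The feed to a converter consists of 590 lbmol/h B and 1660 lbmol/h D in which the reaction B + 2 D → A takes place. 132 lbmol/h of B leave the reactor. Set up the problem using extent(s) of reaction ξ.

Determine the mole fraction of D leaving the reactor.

For B: n = n₀ − 1ξ → 132 = 590 − 1ξ, giving ξ = 458 lbmol/h.
Outlet amounts (n = n₀ + ν ξ):
  B: 590 − 1(458) = 132
  D: 1660 − 2(458) = 744
  A: 0 + 1(458) = 458
Total out = 1334 lbmol/h; y_D = 744 / 1334 = 0.5577.

0.558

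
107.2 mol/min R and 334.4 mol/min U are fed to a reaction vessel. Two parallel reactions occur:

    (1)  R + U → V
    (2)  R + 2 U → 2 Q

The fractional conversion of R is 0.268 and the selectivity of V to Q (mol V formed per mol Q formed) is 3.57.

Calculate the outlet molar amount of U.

302 mol/min

Conversion of R: R consumed = 0.268 × 107.2 = 28.73 mol/min = 1ξ₁ + 1ξ₂.
Selectivity: 1ξ₁ / (2ξ₂) = 3.57 → ξ₁ = 7.14 ξ₂.
Substitute: (1·7.14 + 1) ξ₂ = 28.73 → ξ₂ = 3.529 mol/min, ξ₁ = 25.2 mol/min.
Outlet amounts (n = n₀ + Σ ν·ξ):
  R: 107.2 − 1(25.2) − 1(3.529) = 78.47
  U: 334.4 − 1(25.2) − 2(3.529) = 302.1
  V: 0 + 1(25.2) = 25.2
  Q: 0 + 2(3.529) = 7.059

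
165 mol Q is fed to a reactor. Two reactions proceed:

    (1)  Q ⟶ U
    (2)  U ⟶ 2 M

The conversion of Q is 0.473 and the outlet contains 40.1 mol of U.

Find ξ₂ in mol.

ξ₂ = 37.9 mol

Conversion of Q: Q consumed = 1ξ₁ = 0.473 × 165 → ξ₁ = 78.05 mol.
U balance: n_U = 0 + 1ξ₁ − 1ξ₂ = 40.1 → ξ₂ = (1·78.05 − 40.1)/1 = 37.95 mol.
Outlet amounts (n = n₀ + Σ ν·ξ):
  Q: 165 − 1(78.05) = 86.95
  U: 0 + 1(78.05) − 1(37.95) = 40.1
  M: 0 + 2(37.95) = 75.89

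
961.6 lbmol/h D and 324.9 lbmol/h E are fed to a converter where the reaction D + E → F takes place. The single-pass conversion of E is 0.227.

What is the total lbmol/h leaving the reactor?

E reacted = 0.227 × 324.9 = 73.75 lbmol/h; ν_E = −1, so ξ = 73.75/1 = 73.75 lbmol/h.
Outlet amounts (n = n₀ + ν ξ):
  D: 961.6 − 1(73.75) = 887.8
  E: 324.9 − 1(73.75) = 251.1
  F: 0 + 1(73.75) = 73.75
Total out = 887.8 + 251.1 + 73.75 = 1213 lbmol/h.

1210 lbmol/h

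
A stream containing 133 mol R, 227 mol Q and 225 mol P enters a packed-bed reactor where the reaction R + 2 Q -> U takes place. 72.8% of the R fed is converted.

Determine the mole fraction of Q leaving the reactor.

R reacted = 0.728 × 133 = 96.82 mol; ν_R = −1, so ξ = 96.82/1 = 96.82 mol.
Outlet amounts (n = n₀ + ν ξ):
  R: 133 − 1(96.82) = 36.18
  Q: 227 − 2(96.82) = 33.35
  U: 0 + 1(96.82) = 96.82
  P: 225 (inert)
Total out = 391.4 mol; y_Q = 33.35 / 391.4 = 0.08522.

0.0852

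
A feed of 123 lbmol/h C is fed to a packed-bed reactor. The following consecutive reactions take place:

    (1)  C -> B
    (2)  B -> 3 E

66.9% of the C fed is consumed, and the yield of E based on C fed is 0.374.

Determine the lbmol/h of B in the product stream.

67 lbmol/h

Conversion of C: C consumed = 1ξ₁ = 0.669 × 123 → ξ₁ = 82.29 lbmol/h.
Yield of E: 3ξ₂ / 123 = 0.374 → ξ₂ = 15.33 lbmol/h.
Outlet amounts (n = n₀ + Σ ν·ξ):
  C: 123 − 1(82.29) = 40.71
  B: 0 + 1(82.29) − 1(15.33) = 66.95
  E: 0 + 3(15.33) = 46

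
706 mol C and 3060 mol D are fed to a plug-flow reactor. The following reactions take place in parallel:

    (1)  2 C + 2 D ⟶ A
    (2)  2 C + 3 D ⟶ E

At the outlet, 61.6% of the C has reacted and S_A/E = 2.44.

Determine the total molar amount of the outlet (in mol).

Conversion of C: C consumed = 0.616 × 706 = 434.9 mol = 2ξ₁ + 2ξ₂.
Selectivity: 1ξ₁ / (1ξ₂) = 2.44 → ξ₁ = 2.44 ξ₂.
Substitute: (2·2.44 + 2) ξ₂ = 434.9 → ξ₂ = 63.21 mol, ξ₁ = 154.2 mol.
Outlet amounts (n = n₀ + Σ ν·ξ):
  C: 706 − 2(154.2) − 2(63.21) = 271.1
  D: 3060 − 2(154.2) − 3(63.21) = 2562
  A: 0 + 1(154.2) = 154.2
  E: 0 + 1(63.21) = 63.21
Total out = 271.1 + 2562 + 154.2 + 63.21 = 3050 mol.

3050 mol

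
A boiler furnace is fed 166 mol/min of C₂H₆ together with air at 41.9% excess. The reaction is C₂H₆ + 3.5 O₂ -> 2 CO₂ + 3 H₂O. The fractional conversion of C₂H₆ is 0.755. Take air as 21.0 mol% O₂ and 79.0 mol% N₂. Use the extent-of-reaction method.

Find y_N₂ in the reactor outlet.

Stoichiometric O₂ = 3.5 × 166 = 581 mol/min; O₂ fed = 581 × 1.419 = 824.4 mol/min.
N₂ fed = 824.4 × 79/21 = 3101 mol/min.
Fuel reacted = 0.755 × 166 → ξ = 125.3 mol/min.
Outlet (n = n₀ + ν ξ):
  C₂H₆: 166 − 1(125.3) = 40.67
  O₂: 824.4 − 3.5(125.3) = 385.8
  N₂: 3101 (inert)
  CO₂: 0 + 2(125.3) = 250.7
  H₂O: 0 + 3(125.3) = 376
Total out = 4155 mol/min; y_N₂ = 3101 / 4155 = 0.7465.

0.747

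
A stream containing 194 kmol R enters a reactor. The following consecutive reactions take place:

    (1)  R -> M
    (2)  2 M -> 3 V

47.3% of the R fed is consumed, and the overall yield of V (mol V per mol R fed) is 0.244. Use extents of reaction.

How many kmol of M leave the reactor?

Conversion of R: R consumed = 1ξ₁ = 0.473 × 194 → ξ₁ = 91.76 kmol.
Yield of V: 3ξ₂ / 194 = 0.244 → ξ₂ = 15.78 kmol.
Outlet amounts (n = n₀ + Σ ν·ξ):
  R: 194 − 1(91.76) = 102.2
  M: 0 + 1(91.76) − 2(15.78) = 60.2
  V: 0 + 3(15.78) = 47.34

60.2 kmol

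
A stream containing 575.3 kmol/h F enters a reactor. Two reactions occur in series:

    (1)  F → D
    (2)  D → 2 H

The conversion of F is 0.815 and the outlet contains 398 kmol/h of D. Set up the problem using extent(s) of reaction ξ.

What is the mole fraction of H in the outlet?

Conversion of F: F consumed = 1ξ₁ = 0.815 × 575.3 → ξ₁ = 468.9 kmol/h.
D balance: n_D = 0 + 1ξ₁ − 1ξ₂ = 398 → ξ₂ = (1·468.9 − 398)/1 = 70.87 kmol/h.
Outlet amounts (n = n₀ + Σ ν·ξ):
  F: 575.3 − 1(468.9) = 106.4
  D: 0 + 1(468.9) − 1(70.87) = 398
  H: 0 + 2(70.87) = 141.7
Total out = 646.2 kmol/h; y_H = 141.7 / 646.2 = 0.2194.

0.219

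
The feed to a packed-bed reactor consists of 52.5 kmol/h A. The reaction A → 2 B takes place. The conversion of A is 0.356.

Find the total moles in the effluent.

A reacted = 0.356 × 52.5 = 18.69 kmol/h; ν_A = −1, so ξ = 18.69/1 = 18.69 kmol/h.
Outlet amounts (n = n₀ + ν ξ):
  A: 52.5 − 1(18.69) = 33.81
  B: 0 + 2(18.69) = 37.38
Total out = 33.81 + 37.38 = 71.19 kmol/h.

71.2 kmol/h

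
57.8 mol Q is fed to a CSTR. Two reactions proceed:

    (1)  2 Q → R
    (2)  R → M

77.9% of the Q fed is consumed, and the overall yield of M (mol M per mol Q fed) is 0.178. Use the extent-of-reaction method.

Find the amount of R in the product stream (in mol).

12.2 mol

Conversion of Q: Q consumed = 2ξ₁ = 0.779 × 57.8 → ξ₁ = 22.51 mol.
Yield of M: 1ξ₂ / 57.8 = 0.178 → ξ₂ = 10.29 mol.
Outlet amounts (n = n₀ + Σ ν·ξ):
  Q: 57.8 − 2(22.51) = 12.77
  R: 0 + 1(22.51) − 1(10.29) = 12.22
  M: 0 + 1(10.29) = 10.29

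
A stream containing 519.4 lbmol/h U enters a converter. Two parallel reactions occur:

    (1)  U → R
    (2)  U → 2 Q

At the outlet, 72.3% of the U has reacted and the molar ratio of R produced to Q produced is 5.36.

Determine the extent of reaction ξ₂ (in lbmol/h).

Conversion of U: U consumed = 0.723 × 519.4 = 375.5 lbmol/h = 1ξ₁ + 1ξ₂.
Selectivity: 1ξ₁ / (2ξ₂) = 5.36 → ξ₁ = 10.72 ξ₂.
Substitute: (1·10.72 + 1) ξ₂ = 375.5 → ξ₂ = 32.04 lbmol/h, ξ₁ = 343.5 lbmol/h.
Outlet amounts (n = n₀ + Σ ν·ξ):
  U: 519.4 − 1(343.5) − 1(32.04) = 143.9
  R: 0 + 1(343.5) = 343.5
  Q: 0 + 2(32.04) = 64.08

ξ₂ = 32 lbmol/h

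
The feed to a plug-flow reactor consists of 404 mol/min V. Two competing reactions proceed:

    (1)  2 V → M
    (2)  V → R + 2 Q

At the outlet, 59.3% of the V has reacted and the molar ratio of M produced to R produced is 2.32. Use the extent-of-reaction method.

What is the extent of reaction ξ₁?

ξ₁ = 98.5 mol/min

Conversion of V: V consumed = 0.593 × 404 = 239.6 mol/min = 2ξ₁ + 1ξ₂.
Selectivity: 1ξ₁ / (1ξ₂) = 2.32 → ξ₁ = 2.32 ξ₂.
Substitute: (2·2.32 + 1) ξ₂ = 239.6 → ξ₂ = 42.48 mol/min, ξ₁ = 98.55 mol/min.
Outlet amounts (n = n₀ + Σ ν·ξ):
  V: 404 − 2(98.55) − 1(42.48) = 164.4
  M: 0 + 1(98.55) = 98.55
  R: 0 + 1(42.48) = 42.48
  Q: 0 + 2(42.48) = 84.95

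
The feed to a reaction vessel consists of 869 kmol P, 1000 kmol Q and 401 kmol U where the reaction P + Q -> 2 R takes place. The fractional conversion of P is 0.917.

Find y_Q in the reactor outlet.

0.0895

P reacted = 0.917 × 869 = 796.9 kmol; ν_P = −1, so ξ = 796.9/1 = 796.9 kmol.
Outlet amounts (n = n₀ + ν ξ):
  P: 869 − 1(796.9) = 72.13
  Q: 1000 − 1(796.9) = 203.1
  R: 0 + 2(796.9) = 1594
  U: 401 (inert)
Total out = 2270 kmol; y_Q = 203.1 / 2270 = 0.08948.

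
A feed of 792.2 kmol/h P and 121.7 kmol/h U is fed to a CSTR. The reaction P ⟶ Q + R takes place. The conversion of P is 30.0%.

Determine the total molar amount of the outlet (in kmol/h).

P reacted = 0.3 × 792.2 = 237.7 kmol/h; ν_P = −1, so ξ = 237.7/1 = 237.7 kmol/h.
Outlet amounts (n = n₀ + ν ξ):
  P: 792.2 − 1(237.7) = 554.5
  Q: 0 + 1(237.7) = 237.7
  R: 0 + 1(237.7) = 237.7
  U: 121.7 (inert)
Total out = 554.5 + 237.7 + 237.7 + 121.7 = 1152 kmol/h.

1150 kmol/h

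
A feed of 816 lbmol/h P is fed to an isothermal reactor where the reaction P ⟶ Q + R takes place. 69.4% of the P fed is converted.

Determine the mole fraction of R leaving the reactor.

0.41

P reacted = 0.694 × 816 = 566.3 lbmol/h; ν_P = −1, so ξ = 566.3/1 = 566.3 lbmol/h.
Outlet amounts (n = n₀ + ν ξ):
  P: 816 − 1(566.3) = 249.7
  Q: 0 + 1(566.3) = 566.3
  R: 0 + 1(566.3) = 566.3
Total out = 1382 lbmol/h; y_R = 566.3 / 1382 = 0.4097.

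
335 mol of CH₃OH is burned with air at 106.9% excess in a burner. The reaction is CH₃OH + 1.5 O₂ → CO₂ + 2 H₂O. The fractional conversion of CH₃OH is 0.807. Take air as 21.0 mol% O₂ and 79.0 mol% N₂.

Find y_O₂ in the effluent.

Stoichiometric O₂ = 1.5 × 335 = 502.5 mol; O₂ fed = 502.5 × 2.069 = 1040 mol.
N₂ fed = 1040 × 79/21 = 3911 mol.
Fuel reacted = 0.807 × 335 → ξ = 270.3 mol.
Outlet (n = n₀ + ν ξ):
  CH₃OH: 335 − 1(270.3) = 64.65
  O₂: 1040 − 1.5(270.3) = 634.2
  N₂: 3911 (inert)
  CO₂: 0 + 1(270.3) = 270.3
  H₂O: 0 + 2(270.3) = 540.7
Total out = 5421 mol; y_O₂ = 634.2 / 5421 = 0.117.

0.117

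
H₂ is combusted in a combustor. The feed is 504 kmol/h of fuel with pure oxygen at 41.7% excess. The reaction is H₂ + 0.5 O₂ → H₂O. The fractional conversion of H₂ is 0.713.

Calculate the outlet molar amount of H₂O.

Stoichiometric O₂ = 0.5 × 504 = 252 kmol/h; O₂ fed = 252 × 1.417 = 357.1 kmol/h.
Fuel reacted = 0.713 × 504 → ξ = 359.4 kmol/h.
Outlet (n = n₀ + ν ξ):
  H₂: 504 − 1(359.4) = 144.6
  O₂: 357.1 − 0.5(359.4) = 177.4
  H₂O: 0 + 1(359.4) = 359.4

359 kmol/h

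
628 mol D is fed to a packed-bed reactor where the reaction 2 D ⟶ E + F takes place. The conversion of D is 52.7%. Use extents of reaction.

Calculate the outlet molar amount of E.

D reacted = 0.527 × 628 = 331 mol; ν_D = −2, so ξ = 331/2 = 165.5 mol.
Outlet amounts (n = n₀ + ν ξ):
  D: 628 − 2(165.5) = 297
  E: 0 + 1(165.5) = 165.5
  F: 0 + 1(165.5) = 165.5

165 mol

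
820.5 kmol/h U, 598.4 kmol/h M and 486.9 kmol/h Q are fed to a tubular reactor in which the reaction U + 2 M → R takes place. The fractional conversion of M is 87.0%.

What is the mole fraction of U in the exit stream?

0.404

M reacted = 0.87 × 598.4 = 520.6 kmol/h; ν_M = −2, so ξ = 520.6/2 = 260.3 kmol/h.
Outlet amounts (n = n₀ + ν ξ):
  U: 820.5 − 1(260.3) = 560.2
  M: 598.4 − 2(260.3) = 77.79
  R: 0 + 1(260.3) = 260.3
  Q: 486.9 (inert)
Total out = 1385 kmol/h; y_U = 560.2 / 1385 = 0.4044.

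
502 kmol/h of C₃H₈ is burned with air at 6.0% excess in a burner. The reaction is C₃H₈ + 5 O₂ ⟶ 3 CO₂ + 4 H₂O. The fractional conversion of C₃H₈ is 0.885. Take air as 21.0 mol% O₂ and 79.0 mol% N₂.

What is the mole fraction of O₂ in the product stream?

0.0323

Stoichiometric O₂ = 5 × 502 = 2510 kmol/h; O₂ fed = 2510 × 1.060 = 2661 kmol/h.
N₂ fed = 2661 × 79/21 = 10010 kmol/h.
Fuel reacted = 0.885 × 502 → ξ = 444.3 kmol/h.
Outlet (n = n₀ + ν ξ):
  C₃H₈: 502 − 1(444.3) = 57.73
  O₂: 2661 − 5(444.3) = 439.2
  N₂: 10010 (inert)
  CO₂: 0 + 3(444.3) = 1333
  H₂O: 0 + 4(444.3) = 1777
Total out = 13620 kmol/h; y_O₂ = 439.2 / 13620 = 0.03226.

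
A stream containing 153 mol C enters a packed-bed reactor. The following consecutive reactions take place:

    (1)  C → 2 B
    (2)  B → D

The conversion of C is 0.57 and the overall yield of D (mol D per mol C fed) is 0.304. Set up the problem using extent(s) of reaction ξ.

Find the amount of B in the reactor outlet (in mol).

128 mol

Conversion of C: C consumed = 1ξ₁ = 0.57 × 153 → ξ₁ = 87.21 mol.
Yield of D: 1ξ₂ / 153 = 0.304 → ξ₂ = 46.51 mol.
Outlet amounts (n = n₀ + Σ ν·ξ):
  C: 153 − 1(87.21) = 65.79
  B: 0 + 2(87.21) − 1(46.51) = 127.9
  D: 0 + 1(46.51) = 46.51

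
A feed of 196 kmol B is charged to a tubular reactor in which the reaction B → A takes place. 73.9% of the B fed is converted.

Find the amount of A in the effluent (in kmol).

145 kmol

B reacted = 0.739 × 196 = 144.8 kmol; ν_B = −1, so ξ = 144.8/1 = 144.8 kmol.
Outlet amounts (n = n₀ + ν ξ):
  B: 196 − 1(144.8) = 51.16
  A: 0 + 1(144.8) = 144.8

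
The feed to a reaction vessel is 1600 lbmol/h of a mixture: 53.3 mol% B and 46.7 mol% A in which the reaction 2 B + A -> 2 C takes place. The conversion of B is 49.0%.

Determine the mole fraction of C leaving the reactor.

0.3

B reacted = 0.49 × 852.8 = 417.9 lbmol/h; ν_B = −2, so ξ = 417.9/2 = 208.9 lbmol/h.
Outlet amounts (n = n₀ + ν ξ):
  B: 852.8 − 2(208.9) = 434.9
  A: 747.2 − 1(208.9) = 538.3
  C: 0 + 2(208.9) = 417.9
Total out = 1391 lbmol/h; y_C = 417.9 / 1391 = 0.3004.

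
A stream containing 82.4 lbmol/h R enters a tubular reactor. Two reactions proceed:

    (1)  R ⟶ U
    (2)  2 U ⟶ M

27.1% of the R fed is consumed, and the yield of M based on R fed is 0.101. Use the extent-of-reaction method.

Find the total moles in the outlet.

74.1 lbmol/h

Conversion of R: R consumed = 1ξ₁ = 0.271 × 82.4 → ξ₁ = 22.33 lbmol/h.
Yield of M: 1ξ₂ / 82.4 = 0.101 → ξ₂ = 8.322 lbmol/h.
Outlet amounts (n = n₀ + Σ ν·ξ):
  R: 82.4 − 1(22.33) = 60.07
  U: 0 + 1(22.33) − 2(8.322) = 5.686
  M: 0 + 1(8.322) = 8.322
Total out = 60.07 + 5.686 + 8.322 = 74.08 lbmol/h.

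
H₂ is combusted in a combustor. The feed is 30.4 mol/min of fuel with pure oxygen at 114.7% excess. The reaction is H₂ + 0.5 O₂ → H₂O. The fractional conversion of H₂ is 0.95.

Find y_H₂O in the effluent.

0.594

Stoichiometric O₂ = 0.5 × 30.4 = 15.2 mol/min; O₂ fed = 15.2 × 2.147 = 32.63 mol/min.
Fuel reacted = 0.95 × 30.4 → ξ = 28.88 mol/min.
Outlet (n = n₀ + ν ξ):
  H₂: 30.4 − 1(28.88) = 1.52
  O₂: 32.63 − 0.5(28.88) = 18.19
  H₂O: 0 + 1(28.88) = 28.88
Total out = 48.59 mol/min; y_H₂O = 28.88 / 48.59 = 0.5943.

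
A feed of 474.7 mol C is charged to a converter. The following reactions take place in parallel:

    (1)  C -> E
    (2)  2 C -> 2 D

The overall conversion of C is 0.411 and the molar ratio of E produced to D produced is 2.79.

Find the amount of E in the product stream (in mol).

Conversion of C: C consumed = 0.411 × 474.7 = 195.1 mol = 1ξ₁ + 2ξ₂.
Selectivity: 1ξ₁ / (2ξ₂) = 2.79 → ξ₁ = 5.58 ξ₂.
Substitute: (1·5.58 + 2) ξ₂ = 195.1 → ξ₂ = 25.74 mol, ξ₁ = 143.6 mol.
Outlet amounts (n = n₀ + Σ ν·ξ):
  C: 474.7 − 1(143.6) − 2(25.74) = 279.6
  E: 0 + 1(143.6) = 143.6
  D: 0 + 2(25.74) = 51.48

144 mol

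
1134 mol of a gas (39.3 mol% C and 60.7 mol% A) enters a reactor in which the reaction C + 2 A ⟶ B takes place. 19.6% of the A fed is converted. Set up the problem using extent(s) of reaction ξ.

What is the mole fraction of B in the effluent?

A reacted = 0.196 × 688.3 = 134.9 mol; ν_A = −2, so ξ = 134.9/2 = 67.46 mol.
Outlet amounts (n = n₀ + ν ξ):
  C: 445.7 − 1(67.46) = 378.2
  A: 688.3 − 2(67.46) = 553.4
  B: 0 + 1(67.46) = 67.46
Total out = 999.1 mol; y_B = 67.46 / 999.1 = 0.06752.

0.0675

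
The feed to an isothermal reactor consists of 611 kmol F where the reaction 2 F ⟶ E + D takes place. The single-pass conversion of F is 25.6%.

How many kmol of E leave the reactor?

78.2 kmol

F reacted = 0.256 × 611 = 156.4 kmol; ν_F = −2, so ξ = 156.4/2 = 78.21 kmol.
Outlet amounts (n = n₀ + ν ξ):
  F: 611 − 2(78.21) = 454.6
  E: 0 + 1(78.21) = 78.21
  D: 0 + 1(78.21) = 78.21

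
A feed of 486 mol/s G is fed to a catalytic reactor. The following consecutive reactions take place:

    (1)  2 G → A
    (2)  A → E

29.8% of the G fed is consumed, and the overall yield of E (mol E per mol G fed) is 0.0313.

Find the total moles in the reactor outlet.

Conversion of G: G consumed = 2ξ₁ = 0.298 × 486 → ξ₁ = 72.41 mol/s.
Yield of E: 1ξ₂ / 486 = 0.0313 → ξ₂ = 15.21 mol/s.
Outlet amounts (n = n₀ + Σ ν·ξ):
  G: 486 − 2(72.41) = 341.2
  A: 0 + 1(72.41) − 1(15.21) = 57.2
  E: 0 + 1(15.21) = 15.21
Total out = 341.2 + 57.2 + 15.21 = 413.6 mol/s.

414 mol/s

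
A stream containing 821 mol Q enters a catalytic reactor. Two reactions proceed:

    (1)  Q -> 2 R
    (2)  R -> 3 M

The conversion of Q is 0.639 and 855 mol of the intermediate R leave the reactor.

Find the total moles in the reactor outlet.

1730 mol

Conversion of Q: Q consumed = 1ξ₁ = 0.639 × 821 → ξ₁ = 524.6 mol.
R balance: n_R = 0 + 2ξ₁ − 1ξ₂ = 855 → ξ₂ = (2·524.6 − 855)/1 = 194.2 mol.
Outlet amounts (n = n₀ + Σ ν·ξ):
  Q: 821 − 1(524.6) = 296.4
  R: 0 + 2(524.6) − 1(194.2) = 855
  M: 0 + 3(194.2) = 582.7
Total out = 296.4 + 855 + 582.7 = 1734 mol.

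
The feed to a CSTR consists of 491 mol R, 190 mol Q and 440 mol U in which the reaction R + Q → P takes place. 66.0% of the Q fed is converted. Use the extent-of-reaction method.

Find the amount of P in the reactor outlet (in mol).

Q reacted = 0.66 × 190 = 125.4 mol; ν_Q = −1, so ξ = 125.4/1 = 125.4 mol.
Outlet amounts (n = n₀ + ν ξ):
  R: 491 − 1(125.4) = 365.6
  Q: 190 − 1(125.4) = 64.6
  P: 0 + 1(125.4) = 125.4
  U: 440 (inert)

125 mol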